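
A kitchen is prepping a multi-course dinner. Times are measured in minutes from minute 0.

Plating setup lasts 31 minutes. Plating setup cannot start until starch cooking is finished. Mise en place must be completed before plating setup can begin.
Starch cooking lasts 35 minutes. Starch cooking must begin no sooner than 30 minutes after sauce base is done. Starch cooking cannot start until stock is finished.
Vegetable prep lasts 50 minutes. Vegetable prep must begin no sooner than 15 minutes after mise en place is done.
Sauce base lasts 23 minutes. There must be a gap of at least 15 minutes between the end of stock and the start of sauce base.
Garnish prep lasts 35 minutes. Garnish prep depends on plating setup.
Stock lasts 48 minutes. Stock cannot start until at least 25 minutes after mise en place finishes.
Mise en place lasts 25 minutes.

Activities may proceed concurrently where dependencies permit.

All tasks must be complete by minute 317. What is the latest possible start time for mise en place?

50

Nothing follows garnish prep; the deadline of minute 317 is its only limit. It must start by 317 − 35 = minute 282.
Plating setup has to be done before garnish prep (must start by minute 282). That means finishing by minute 282, i.e. starting by 282 − 31 = minute 251.
Starch cooking has to be done before plating setup (must start by minute 251). That means finishing by minute 251, i.e. starting by 251 − 35 = minute 216.
Sauce base feeds into starch cooking (must start by minute 216, minus 30-minute gap → minute 186); so sauce base must finish by minute 186 and therefore start by minute 163.
For stock: sauce base (must start by minute 163, minus 15-minute gap → minute 148); starch cooking (must start by minute 216). The most restrictive is minute 148; with a 48-minute duration, stock must start by minute 100.
To finish by minute 317, vegetable prep (duration 50) must start no later than minute 267.
For mise en place: stock (must start by minute 100, minus 25-minute gap → minute 75); vegetable prep (must start by minute 267, minus 15-minute gap → minute 252); plating setup (must start by minute 251). The most restrictive is minute 75; with a 25-minute duration, mise en place must start by minute 50.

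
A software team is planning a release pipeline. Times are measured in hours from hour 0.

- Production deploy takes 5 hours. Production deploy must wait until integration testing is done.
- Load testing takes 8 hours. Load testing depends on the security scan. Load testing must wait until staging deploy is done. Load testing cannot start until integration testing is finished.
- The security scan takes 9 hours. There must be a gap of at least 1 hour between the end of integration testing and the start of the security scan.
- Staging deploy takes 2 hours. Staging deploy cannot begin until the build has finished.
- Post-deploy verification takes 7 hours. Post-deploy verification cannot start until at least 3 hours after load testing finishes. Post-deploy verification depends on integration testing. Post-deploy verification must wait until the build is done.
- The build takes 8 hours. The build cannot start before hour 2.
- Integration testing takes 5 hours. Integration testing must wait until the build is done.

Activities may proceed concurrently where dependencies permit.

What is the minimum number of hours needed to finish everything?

43

The build cannot begin until its own release at hour 2. It runs from hour 2 to 2 + 8 = hour 10.
Staging deploy waits on the build (finishes hour 10), so it starts at hour 10 and finishes at 10 + 2 = hour 12.
Integration testing cannot begin until the build (finishes hour 10). It runs from hour 10 to 10 + 5 = hour 15.
After integration testing (finishes hour 15), production deploy can start at hour 15 and finishes at hour 20.
After integration testing (finishes hour 15, plus 1-hour gap → hour 16), the security scan can start at hour 16 and finishes at hour 25.
Load testing has to wait for the security scan (finishes hour 25); staging deploy (finishes hour 12); integration testing (finishes hour 15). The latest of these is hour 25, so load testing runs hour 25 to 25 + 8 = hour 33.
Post-deploy verification has to wait for load testing (finishes hour 33, plus 3-hour gap → hour 36); integration testing (finishes hour 15); the build (finishes hour 10). The latest of these is hour 36, so post-deploy verification runs hour 36 to 36 + 7 = hour 43.
All tasks are finished once the last one completes. Finish times: The build at 10, Integration testing at 15, The security scan at 25, Staging deploy at 12, Load testing at 33, Production deploy at 20, Post-deploy verification at 43. The latest is hour 43.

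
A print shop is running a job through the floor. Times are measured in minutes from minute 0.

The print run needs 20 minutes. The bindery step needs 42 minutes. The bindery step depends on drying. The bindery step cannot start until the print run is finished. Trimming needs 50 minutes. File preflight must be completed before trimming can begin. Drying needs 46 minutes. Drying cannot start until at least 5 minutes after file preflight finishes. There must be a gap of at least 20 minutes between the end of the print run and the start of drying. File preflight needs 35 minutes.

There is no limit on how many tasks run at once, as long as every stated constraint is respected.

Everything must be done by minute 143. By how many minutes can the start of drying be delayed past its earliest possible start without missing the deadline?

Nothing blocks the print run, so it runs from minute 0 to minute 20.
File preflight has no prerequisites, so it starts at minute 0 and finishes at minute 35.
Drying has to wait for file preflight (finishes minute 35, plus 5-minute gap → minute 40); the print run (finishes minute 20, plus 20-minute gap → minute 40). The latest of these is minute 40, so drying runs minute 40 to 40 + 46 = minute 86.

Working backward from the deadline:
To finish by minute 143, the bindery step (duration 42) must start no later than minute 101.
Drying must finish before the bindery step (must start by minute 101). With a 46-minute duration, drying must start by 101 − 46 = minute 55.
So drying can start as early as minute 40 and as late as minute 55, giving 55 − 40 = 15 minutes of slack.

15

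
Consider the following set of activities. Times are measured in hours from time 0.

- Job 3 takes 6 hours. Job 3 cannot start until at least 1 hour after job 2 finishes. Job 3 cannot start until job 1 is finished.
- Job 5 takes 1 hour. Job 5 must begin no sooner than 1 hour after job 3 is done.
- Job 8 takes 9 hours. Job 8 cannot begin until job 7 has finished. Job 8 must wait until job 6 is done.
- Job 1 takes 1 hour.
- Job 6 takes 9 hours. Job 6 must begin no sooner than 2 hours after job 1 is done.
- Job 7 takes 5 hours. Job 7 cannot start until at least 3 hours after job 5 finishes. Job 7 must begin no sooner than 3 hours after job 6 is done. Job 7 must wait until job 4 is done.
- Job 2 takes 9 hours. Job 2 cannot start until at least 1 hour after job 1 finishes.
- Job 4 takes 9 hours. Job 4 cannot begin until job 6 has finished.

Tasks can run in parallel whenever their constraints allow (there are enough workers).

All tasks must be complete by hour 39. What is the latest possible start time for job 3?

14

Job 8 must finish by hour 39; it takes 9 hours, so it must start by 39 − 9 = hour 30.
Job 7 has to be done before job 8 (must start by hour 30). That means finishing by hour 30, i.e. starting by 30 − 5 = hour 25.
Job 5 feeds into job 7 (must start by hour 25, minus 3-hour gap → hour 22); so job 5 must finish by hour 22 and therefore start by hour 21.
Since job 5 (must start by hour 21, minus 1-hour gap → hour 20) depends on it, job 3 must finish by hour 20. Backing off its 6-hour duration gives a latest start of hour 14.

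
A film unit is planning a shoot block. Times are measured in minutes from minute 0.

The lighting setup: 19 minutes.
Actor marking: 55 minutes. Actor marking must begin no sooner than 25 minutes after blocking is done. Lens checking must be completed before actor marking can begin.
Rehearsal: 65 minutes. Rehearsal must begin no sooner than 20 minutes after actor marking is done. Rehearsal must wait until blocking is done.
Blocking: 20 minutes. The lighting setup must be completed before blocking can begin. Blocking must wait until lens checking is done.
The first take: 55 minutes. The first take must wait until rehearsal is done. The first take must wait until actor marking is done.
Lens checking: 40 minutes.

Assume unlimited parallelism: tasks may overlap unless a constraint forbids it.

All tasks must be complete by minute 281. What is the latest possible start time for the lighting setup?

The first take must finish by minute 281; it takes 55 minutes, so it must start by 281 − 55 = minute 226.
Rehearsal must finish before the first take (must start by minute 226). With a 65-minute duration, rehearsal must start by 226 − 65 = minute 161.
Actor marking has several dependents: rehearsal (must start by minute 161, minus 20-minute gap → minute 141); the first take (must start by minute 226). The earliest of those limits is minute 141, so actor marking must start by 141 − 55 = minute 86.
Blocking has several dependents: actor marking (must start by minute 86, minus 25-minute gap → minute 61); rehearsal (must start by minute 161). The earliest of those limits is minute 61, so blocking must start by 61 − 20 = minute 41.
The lighting setup feeds into blocking (must start by minute 41); so the lighting setup must finish by minute 41 and therefore start by minute 22.

22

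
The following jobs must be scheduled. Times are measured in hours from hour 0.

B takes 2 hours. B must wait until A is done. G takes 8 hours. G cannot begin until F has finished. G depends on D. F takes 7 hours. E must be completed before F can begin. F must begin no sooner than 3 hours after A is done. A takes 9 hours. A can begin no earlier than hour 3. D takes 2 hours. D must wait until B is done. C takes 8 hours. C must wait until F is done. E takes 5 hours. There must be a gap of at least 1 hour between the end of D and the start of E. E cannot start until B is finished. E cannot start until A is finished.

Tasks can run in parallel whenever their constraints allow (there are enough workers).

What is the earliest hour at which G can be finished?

37

A cannot begin until its own release at hour 3. It runs from hour 3 to 3 + 9 = hour 12.
B waits on A (finishes hour 12), so it starts at hour 12 and finishes at 12 + 2 = hour 14.
D waits on B (finishes hour 14), so it starts at hour 14 and finishes at 14 + 2 = hour 16.
E needs all of D (finishes hour 16, plus 1-hour gap → hour 17); B (finishes hour 14); A (finishes hour 12). That puts its earliest start at hour 17; it finishes at 17 + 5 = hour 22.
For F: E (finishes hour 22); A (finishes hour 12, plus 3-hour gap → hour 15). Taking the maximum gives a start of hour 22, and it finishes at 22 + 7 = hour 29.
G needs all of F (finishes hour 29); D (finishes hour 16). That puts its earliest start at hour 29; it finishes at 29 + 8 = hour 37.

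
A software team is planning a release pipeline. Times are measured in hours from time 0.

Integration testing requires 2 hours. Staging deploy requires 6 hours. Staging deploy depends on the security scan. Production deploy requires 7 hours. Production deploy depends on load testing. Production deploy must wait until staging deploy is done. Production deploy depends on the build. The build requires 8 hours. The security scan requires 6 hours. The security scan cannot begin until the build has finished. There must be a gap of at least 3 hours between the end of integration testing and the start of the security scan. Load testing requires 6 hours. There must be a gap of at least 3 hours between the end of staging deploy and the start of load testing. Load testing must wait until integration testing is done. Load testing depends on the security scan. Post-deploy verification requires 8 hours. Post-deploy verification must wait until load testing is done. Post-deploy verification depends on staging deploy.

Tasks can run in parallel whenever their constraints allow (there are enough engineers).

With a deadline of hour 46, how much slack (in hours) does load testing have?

9

Integration testing can start immediately at hour 0; it finishes at hour 2.
The build can start immediately at hour 0; it finishes at hour 8.
For the security scan: the build (finishes hour 8); integration testing (finishes hour 2, plus 3-hour gap → hour 5). Taking the maximum gives a start of hour 8, and it finishes at 8 + 6 = hour 14.
Staging deploy waits on the security scan (finishes hour 14), so it starts at hour 14 and finishes at 14 + 6 = hour 20.
Load testing cannot start until staging deploy (finishes hour 20, plus 3-hour gap → hour 23); integration testing (finishes hour 2); the security scan (finishes hour 14). The controlling bound is hour 23, so load testing finishes at 23 + 6 = hour 29.

Working backward from the deadline:
Production deploy must finish by hour 46; it takes 7 hours, so it must start by 46 − 7 = hour 39.
To finish by hour 46, post-deploy verification (duration 8) must start no later than hour 38.
Load testing has several dependents: production deploy (must start by hour 39); post-deploy verification (must start by hour 38). The earliest of those limits is hour 38, so load testing must start by 38 − 6 = hour 32.
So load testing can start as early as hour 23 and as late as hour 32, giving 32 − 23 = 9 hours of slack.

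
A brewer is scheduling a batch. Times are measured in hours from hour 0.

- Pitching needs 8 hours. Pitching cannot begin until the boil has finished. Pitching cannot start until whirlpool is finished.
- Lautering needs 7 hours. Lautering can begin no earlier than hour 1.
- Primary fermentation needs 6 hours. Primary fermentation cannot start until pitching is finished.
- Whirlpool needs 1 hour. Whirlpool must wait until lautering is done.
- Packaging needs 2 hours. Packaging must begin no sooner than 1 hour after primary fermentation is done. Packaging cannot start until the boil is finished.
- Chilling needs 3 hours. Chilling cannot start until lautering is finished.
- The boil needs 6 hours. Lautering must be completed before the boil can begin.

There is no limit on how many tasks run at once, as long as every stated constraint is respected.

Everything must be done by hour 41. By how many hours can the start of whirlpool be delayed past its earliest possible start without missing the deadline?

Lautering waits on its own release at hour 1, so it starts at hour 1 and finishes at 1 + 7 = hour 8.
Whirlpool cannot begin until lautering (finishes hour 8). It runs from hour 8 to 8 + 1 = hour 9.

Working backward from the deadline:
Packaging has no dependents, so it just needs to finish by hour 41. Starting by 41 − 2 = hour 39 achieves that.
Primary fermentation feeds into packaging (must start by hour 39, minus 1-hour gap → hour 38); so primary fermentation must finish by hour 38 and therefore start by hour 32.
Pitching feeds into primary fermentation (must start by hour 32); so pitching must finish by hour 32 and therefore start by hour 24.
Whirlpool feeds into pitching (must start by hour 24); so whirlpool must finish by hour 24 and therefore start by hour 23.
So whirlpool can start as early as hour 8 and as late as hour 23, giving 23 − 8 = 15 hours of slack.

15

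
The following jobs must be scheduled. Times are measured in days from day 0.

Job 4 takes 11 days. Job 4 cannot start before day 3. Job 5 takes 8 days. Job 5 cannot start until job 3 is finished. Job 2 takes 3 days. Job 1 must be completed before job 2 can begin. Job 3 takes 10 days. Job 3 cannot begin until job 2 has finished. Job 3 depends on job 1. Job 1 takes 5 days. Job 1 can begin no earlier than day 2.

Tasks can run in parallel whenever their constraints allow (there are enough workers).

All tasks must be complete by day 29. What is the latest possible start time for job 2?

8

Nothing follows job 5; the deadline of day 29 is its only limit. It must start by 29 − 8 = day 21.
Since job 5 (must start by day 21) depends on it, job 3 must finish by day 21. Backing off its 10-day duration gives a latest start of day 11.
Job 2 feeds into job 3 (must start by day 11); so job 2 must finish by day 11 and therefore start by day 8.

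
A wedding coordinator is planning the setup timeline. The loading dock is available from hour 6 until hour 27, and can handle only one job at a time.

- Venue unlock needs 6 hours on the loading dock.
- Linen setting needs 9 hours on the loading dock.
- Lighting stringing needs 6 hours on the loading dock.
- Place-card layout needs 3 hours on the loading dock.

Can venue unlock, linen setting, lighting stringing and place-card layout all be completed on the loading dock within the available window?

The loading dock window is 27 − 6 = 21 hours.
Running back to back, the jobs need 6 + 9 + 6 + 3 = 24 hours on the loading dock.
Since 24 > 21, they cannot all fit.

No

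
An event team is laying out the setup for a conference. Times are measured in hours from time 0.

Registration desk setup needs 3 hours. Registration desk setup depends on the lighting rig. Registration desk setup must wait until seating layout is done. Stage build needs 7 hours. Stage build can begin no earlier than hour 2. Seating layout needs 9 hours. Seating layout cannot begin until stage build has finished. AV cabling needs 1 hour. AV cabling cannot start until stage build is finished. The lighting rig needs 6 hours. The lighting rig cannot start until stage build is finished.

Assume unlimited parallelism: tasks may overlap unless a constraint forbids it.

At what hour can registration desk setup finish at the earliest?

21

After its own release at hour 2, stage build can start at hour 2 and finishes at hour 9.
After stage build (finishes hour 9), seating layout can start at hour 9 and finishes at hour 18.
The lighting rig cannot begin until stage build (finishes hour 9). It runs from hour 9 to 9 + 6 = hour 15.
Registration desk setup cannot start until the lighting rig (finishes hour 15); seating layout (finishes hour 18). The controlling bound is hour 18, so registration desk setup finishes at 18 + 3 = hour 21.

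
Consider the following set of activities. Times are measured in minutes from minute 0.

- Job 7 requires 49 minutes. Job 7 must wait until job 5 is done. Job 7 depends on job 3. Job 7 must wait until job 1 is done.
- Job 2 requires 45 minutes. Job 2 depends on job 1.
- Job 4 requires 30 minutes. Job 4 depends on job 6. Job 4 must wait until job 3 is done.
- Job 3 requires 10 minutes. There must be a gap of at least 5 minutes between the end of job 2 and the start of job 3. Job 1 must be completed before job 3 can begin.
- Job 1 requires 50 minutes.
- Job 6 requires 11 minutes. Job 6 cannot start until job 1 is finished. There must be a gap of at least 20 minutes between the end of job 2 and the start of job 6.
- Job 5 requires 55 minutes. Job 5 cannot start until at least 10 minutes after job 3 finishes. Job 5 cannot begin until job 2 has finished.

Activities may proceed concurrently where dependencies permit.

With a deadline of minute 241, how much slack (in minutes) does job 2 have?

Job 1 can start immediately at minute 0; it finishes at minute 50.
After job 1 (finishes minute 50), job 2 can start at minute 50 and finishes at minute 95.

Working backward from the deadline:
Job 4 must finish by minute 241; it takes 30 minutes, so it must start by 241 − 30 = minute 211.
Nothing follows job 7; the deadline of minute 241 is its only limit. It must start by 241 − 49 = minute 192.
Since job 7 (must start by minute 192) depends on it, job 5 must finish by minute 192. Backing off its 55-minute duration gives a latest start of minute 137.
Job 3 must finish in time for job 4 (must start by minute 211); job 5 (must start by minute 137, minus 10-minute gap → minute 127); job 7 (must start by minute 192). The tightest is minute 127, so job 3 must start by 127 − 10 = minute 117.
Job 6 has to be done before job 4 (must start by minute 211). That means finishing by minute 211, i.e. starting by 211 − 11 = minute 200.
Job 2 feeds job 3 (must start by minute 117, minus 5-minute gap → minute 112); job 5 (must start by minute 137); job 6 (must start by minute 200, minus 20-minute gap → minute 180). Taking the minimum, job 2 must finish by minute 112 and start by 112 − 45 = minute 67.
So job 2 can start as early as minute 50 and as late as minute 67, giving 67 − 50 = 17 minutes of slack.

17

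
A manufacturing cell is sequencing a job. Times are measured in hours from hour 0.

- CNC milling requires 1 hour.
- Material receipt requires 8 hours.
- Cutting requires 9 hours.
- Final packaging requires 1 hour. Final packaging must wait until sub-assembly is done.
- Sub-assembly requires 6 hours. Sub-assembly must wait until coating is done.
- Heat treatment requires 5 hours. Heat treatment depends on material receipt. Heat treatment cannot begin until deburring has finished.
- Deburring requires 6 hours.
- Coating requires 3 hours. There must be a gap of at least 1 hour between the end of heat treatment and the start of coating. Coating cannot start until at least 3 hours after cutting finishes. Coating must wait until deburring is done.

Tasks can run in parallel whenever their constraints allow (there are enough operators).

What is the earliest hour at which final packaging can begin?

Deburring has no prerequisites, so it starts at hour 0 and finishes at hour 6.
Cutting has no prerequisites, so it starts at hour 0 and finishes at hour 9.
Nothing blocks material receipt, so it runs from hour 0 to hour 8.
Heat treatment has to wait for material receipt (finishes hour 8); deburring (finishes hour 6). The latest of these is hour 8, so heat treatment runs hour 8 to 8 + 5 = hour 13.
Coating needs all of heat treatment (finishes hour 13, plus 1-hour gap → hour 14); cutting (finishes hour 9, plus 3-hour gap → hour 12); deburring (finishes hour 6). That puts its earliest start at hour 14; it finishes at 14 + 3 = hour 17.
Sub-assembly cannot begin until coating (finishes hour 17). It runs from hour 17 to 17 + 6 = hour 23.
Final packaging waits on sub-assembly (finishes hour 23), so the earliest it can start is hour 23.

23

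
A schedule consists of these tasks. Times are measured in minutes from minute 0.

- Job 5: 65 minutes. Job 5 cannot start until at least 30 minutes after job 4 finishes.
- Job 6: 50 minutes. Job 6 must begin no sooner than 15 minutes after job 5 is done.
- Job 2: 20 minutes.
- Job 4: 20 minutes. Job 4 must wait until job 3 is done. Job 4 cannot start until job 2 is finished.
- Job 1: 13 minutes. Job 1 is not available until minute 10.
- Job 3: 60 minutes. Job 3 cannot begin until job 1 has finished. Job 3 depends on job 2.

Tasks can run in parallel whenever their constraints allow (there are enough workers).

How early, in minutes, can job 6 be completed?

Nothing blocks job 2, so it runs from minute 0 to minute 20.
Job 1 cannot begin until its own release at minute 10. It runs from minute 10 to 10 + 13 = minute 23.
For job 3: job 1 (finishes minute 23); job 2 (finishes minute 20). Taking the maximum gives a start of minute 23, and it finishes at 23 + 60 = minute 83.
Job 4 needs all of job 3 (finishes minute 83); job 2 (finishes minute 20). That puts its earliest start at minute 83; it finishes at 83 + 20 = minute 103.
After job 4 (finishes minute 103, plus 30-minute gap → minute 133), job 5 can start at minute 133 and finishes at minute 198.
Job 6 cannot begin until job 5 (finishes minute 198, plus 15-minute gap → minute 213). It runs from minute 213 to 213 + 50 = minute 263.

263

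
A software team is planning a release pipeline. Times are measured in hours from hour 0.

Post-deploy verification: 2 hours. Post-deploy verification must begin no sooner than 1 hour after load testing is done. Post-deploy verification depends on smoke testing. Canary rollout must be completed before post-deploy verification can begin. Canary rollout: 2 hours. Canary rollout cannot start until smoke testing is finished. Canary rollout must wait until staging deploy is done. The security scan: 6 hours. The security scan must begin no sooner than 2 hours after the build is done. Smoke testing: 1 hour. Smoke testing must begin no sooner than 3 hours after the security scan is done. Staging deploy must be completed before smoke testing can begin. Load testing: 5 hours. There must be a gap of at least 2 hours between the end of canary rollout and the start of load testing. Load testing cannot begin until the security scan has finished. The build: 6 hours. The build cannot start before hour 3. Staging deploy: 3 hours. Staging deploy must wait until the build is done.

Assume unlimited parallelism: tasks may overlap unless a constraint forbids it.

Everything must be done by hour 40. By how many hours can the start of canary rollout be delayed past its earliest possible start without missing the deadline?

7

After its own release at hour 3, the build can start at hour 3 and finishes at hour 9.
Staging deploy cannot begin until the build (finishes hour 9). It runs from hour 9 to 9 + 3 = hour 12.
The security scan cannot begin until the build (finishes hour 9, plus 2-hour gap → hour 11). It runs from hour 11 to 11 + 6 = hour 17.
For smoke testing: the security scan (finishes hour 17, plus 3-hour gap → hour 20); staging deploy (finishes hour 12). Taking the maximum gives a start of hour 20, and it finishes at 20 + 1 = hour 21.
Canary rollout needs all of smoke testing (finishes hour 21); staging deploy (finishes hour 12). That puts its earliest start at hour 21; it finishes at 21 + 2 = hour 23.

Working backward from the deadline:
Post-deploy verification must finish by hour 40; it takes 2 hours, so it must start by 40 − 2 = hour 38.
Load testing feeds into post-deploy verification (must start by hour 38, minus 1-hour gap → hour 37); so load testing must finish by hour 37 and therefore start by hour 32.
Canary rollout has several dependents: load testing (must start by hour 32, minus 2-hour gap → hour 30); post-deploy verification (must start by hour 38). The earliest of those limits is hour 30, so canary rollout must start by 30 − 2 = hour 28.
So canary rollout can start as early as hour 21 and as late as hour 28, giving 28 − 21 = 7 hours of slack.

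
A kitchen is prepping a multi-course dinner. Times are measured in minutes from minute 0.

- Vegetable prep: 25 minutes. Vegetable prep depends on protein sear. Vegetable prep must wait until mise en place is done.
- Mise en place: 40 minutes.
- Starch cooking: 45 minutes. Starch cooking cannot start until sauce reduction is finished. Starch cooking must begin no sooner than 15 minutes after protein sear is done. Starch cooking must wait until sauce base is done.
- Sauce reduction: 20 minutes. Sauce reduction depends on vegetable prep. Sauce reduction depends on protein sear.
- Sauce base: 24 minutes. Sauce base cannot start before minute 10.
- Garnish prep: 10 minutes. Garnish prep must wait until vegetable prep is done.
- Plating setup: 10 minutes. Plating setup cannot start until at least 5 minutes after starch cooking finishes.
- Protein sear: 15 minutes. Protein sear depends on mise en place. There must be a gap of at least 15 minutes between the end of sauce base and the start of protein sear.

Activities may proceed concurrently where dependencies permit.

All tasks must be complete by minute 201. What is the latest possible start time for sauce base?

42

To finish by minute 201, plating setup (duration 10) must start no later than minute 191.
Starch cooking has to be done before plating setup (must start by minute 191, minus 5-minute gap → minute 186). That means finishing by minute 186, i.e. starting by 186 − 45 = minute 141.
Sauce reduction has to be done before starch cooking (must start by minute 141). That means finishing by minute 141, i.e. starting by 141 − 20 = minute 121.
To finish by minute 201, garnish prep (duration 10) must start no later than minute 191.
Vegetable prep must finish in time for sauce reduction (must start by minute 121); garnish prep (must start by minute 191). The tightest is minute 121, so vegetable prep must start by 121 − 25 = minute 96.
Protein sear has several dependents: vegetable prep (must start by minute 96); sauce reduction (must start by minute 121); starch cooking (must start by minute 141, minus 15-minute gap → minute 126). The earliest of those limits is minute 96, so protein sear must start by 96 − 15 = minute 81.
Sauce base feeds protein sear (must start by minute 81, minus 15-minute gap → minute 66); starch cooking (must start by minute 141). Taking the minimum, sauce base must finish by minute 66 and start by 66 − 24 = minute 42.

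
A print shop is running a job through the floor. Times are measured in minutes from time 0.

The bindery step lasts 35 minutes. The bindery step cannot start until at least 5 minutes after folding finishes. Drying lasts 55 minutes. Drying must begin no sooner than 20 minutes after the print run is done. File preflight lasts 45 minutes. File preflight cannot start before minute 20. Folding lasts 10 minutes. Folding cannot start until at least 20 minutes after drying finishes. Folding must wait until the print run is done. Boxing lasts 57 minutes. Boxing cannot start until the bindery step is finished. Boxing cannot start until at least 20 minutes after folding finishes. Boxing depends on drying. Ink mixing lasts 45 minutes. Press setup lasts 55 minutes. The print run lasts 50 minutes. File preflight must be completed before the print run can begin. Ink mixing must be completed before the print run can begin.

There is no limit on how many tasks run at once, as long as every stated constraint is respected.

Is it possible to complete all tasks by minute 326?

Press setup has no prerequisites, so it starts at minute 0 and finishes at minute 55.
Ink mixing can start immediately at minute 0; it finishes at minute 45.
After its own release at minute 20, file preflight can start at minute 20 and finishes at minute 65.
The print run has to wait for file preflight (finishes minute 65); ink mixing (finishes minute 45). The latest of these is minute 65, so the print run runs minute 65 to 65 + 50 = minute 115.
After the print run (finishes minute 115, plus 20-minute gap → minute 135), drying can start at minute 135 and finishes at minute 190.
Folding needs all of drying (finishes minute 190, plus 20-minute gap → minute 210); the print run (finishes minute 115). That puts its earliest start at minute 210; it finishes at 210 + 10 = minute 220.
After folding (finishes minute 220, plus 5-minute gap → minute 225), the bindery step can start at minute 225 and finishes at minute 260.
For boxing: the bindery step (finishes minute 260); folding (finishes minute 220, plus 20-minute gap → minute 240); drying (finishes minute 190). Taking the maximum gives a start of minute 260, and it finishes at 260 + 57 = minute 317.
Every task is finished by minute 317, which is no later than the deadline of 326, so the schedule is feasible.

Yes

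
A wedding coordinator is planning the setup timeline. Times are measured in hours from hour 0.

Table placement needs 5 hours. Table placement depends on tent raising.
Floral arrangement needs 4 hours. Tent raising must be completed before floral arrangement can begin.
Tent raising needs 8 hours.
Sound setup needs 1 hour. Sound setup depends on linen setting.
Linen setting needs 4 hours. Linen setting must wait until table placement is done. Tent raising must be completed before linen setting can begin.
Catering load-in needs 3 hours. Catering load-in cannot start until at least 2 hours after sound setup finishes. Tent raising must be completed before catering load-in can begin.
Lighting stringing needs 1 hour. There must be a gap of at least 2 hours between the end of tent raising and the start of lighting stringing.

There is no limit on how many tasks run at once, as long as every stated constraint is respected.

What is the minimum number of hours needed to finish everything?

23

Nothing blocks tent raising, so it runs from hour 0 to hour 8.
After tent raising (finishes hour 8, plus 2-hour gap → hour 10), lighting stringing can start at hour 10 and finishes at hour 11.
Floral arrangement cannot begin until tent raising (finishes hour 8). It runs from hour 8 to 8 + 4 = hour 12.
Table placement waits on tent raising (finishes hour 8), so it starts at hour 8 and finishes at 8 + 5 = hour 13.
Linen setting needs all of table placement (finishes hour 13); tent raising (finishes hour 8). That puts its earliest start at hour 13; it finishes at 13 + 4 = hour 17.
After linen setting (finishes hour 17), sound setup can start at hour 17 and finishes at hour 18.
Catering load-in needs all of sound setup (finishes hour 18, plus 2-hour gap → hour 20); tent raising (finishes hour 8). That puts its earliest start at hour 20; it finishes at 20 + 3 = hour 23.
All tasks are finished once the last one completes. Finish times: Tent raising at 8, Table placement at 13, Linen setting at 17, Floral arrangement at 12, Lighting stringing at 11, Sound setup at 18, Catering load-in at 23. The latest is hour 23.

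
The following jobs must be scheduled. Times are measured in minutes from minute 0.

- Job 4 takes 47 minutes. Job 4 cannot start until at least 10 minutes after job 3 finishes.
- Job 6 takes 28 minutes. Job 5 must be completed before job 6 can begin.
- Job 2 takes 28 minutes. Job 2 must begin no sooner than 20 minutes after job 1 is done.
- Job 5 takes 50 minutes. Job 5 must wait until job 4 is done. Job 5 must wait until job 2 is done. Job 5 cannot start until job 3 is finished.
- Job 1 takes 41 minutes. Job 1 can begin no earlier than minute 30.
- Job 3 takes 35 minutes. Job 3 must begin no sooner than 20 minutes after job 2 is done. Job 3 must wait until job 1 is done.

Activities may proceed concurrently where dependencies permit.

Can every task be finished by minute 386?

After its own release at minute 30, job 1 can start at minute 30 and finishes at minute 71.
After job 1 (finishes minute 71, plus 20-minute gap → minute 91), job 2 can start at minute 91 and finishes at minute 119.
For job 3: job 2 (finishes minute 119, plus 20-minute gap → minute 139); job 1 (finishes minute 71). Taking the maximum gives a start of minute 139, and it finishes at 139 + 35 = minute 174.
Job 4 waits on job 3 (finishes minute 174, plus 10-minute gap → minute 184), so it starts at minute 184 and finishes at 184 + 47 = minute 231.
For job 5: job 4 (finishes minute 231); job 2 (finishes minute 119); job 3 (finishes minute 174). Taking the maximum gives a start of minute 231, and it finishes at 231 + 50 = minute 281.
After job 5 (finishes minute 281), job 6 can start at minute 281 and finishes at minute 309.
Every task is finished by minute 309, which is no later than the deadline of 386, so the schedule is feasible.

Yes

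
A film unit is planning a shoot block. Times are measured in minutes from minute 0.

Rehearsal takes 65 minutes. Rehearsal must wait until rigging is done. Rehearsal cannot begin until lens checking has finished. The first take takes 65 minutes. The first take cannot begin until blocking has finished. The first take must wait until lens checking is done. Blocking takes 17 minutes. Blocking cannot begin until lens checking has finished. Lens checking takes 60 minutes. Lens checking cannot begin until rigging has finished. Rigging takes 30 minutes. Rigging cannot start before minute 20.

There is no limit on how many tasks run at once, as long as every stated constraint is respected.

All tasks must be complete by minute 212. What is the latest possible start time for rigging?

40

The first take must finish by minute 212; it takes 65 minutes, so it must start by 212 − 65 = minute 147.
Since the first take (must start by minute 147) depends on it, blocking must finish by minute 147. Backing off its 17-minute duration gives a latest start of minute 130.
Rehearsal must finish by minute 212; it takes 65 minutes, so it must start by 212 − 65 = minute 147.
Lens checking feeds blocking (must start by minute 130); rehearsal (must start by minute 147); the first take (must start by minute 147). Taking the minimum, lens checking must finish by minute 130 and start by 130 − 60 = minute 70.
Rigging feeds lens checking (must start by minute 70); rehearsal (must start by minute 147). Taking the minimum, rigging must finish by minute 70 and start by 70 − 30 = minute 40.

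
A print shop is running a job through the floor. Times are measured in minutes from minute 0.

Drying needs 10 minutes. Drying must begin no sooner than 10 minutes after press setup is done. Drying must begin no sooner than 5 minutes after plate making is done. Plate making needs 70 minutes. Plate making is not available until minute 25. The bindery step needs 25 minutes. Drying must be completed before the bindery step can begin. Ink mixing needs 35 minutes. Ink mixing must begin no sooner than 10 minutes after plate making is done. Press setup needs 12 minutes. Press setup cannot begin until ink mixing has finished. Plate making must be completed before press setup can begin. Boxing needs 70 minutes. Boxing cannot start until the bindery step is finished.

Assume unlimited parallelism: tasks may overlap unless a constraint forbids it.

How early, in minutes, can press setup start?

140

After its own release at minute 25, plate making can start at minute 25 and finishes at minute 95.
After plate making (finishes minute 95, plus 10-minute gap → minute 105), ink mixing can start at minute 105 and finishes at minute 140.
Press setup waits on ink mixing (finishes minute 140); plate making (finishes minute 95). The latest of these is minute 140, which is the earliest press setup can start.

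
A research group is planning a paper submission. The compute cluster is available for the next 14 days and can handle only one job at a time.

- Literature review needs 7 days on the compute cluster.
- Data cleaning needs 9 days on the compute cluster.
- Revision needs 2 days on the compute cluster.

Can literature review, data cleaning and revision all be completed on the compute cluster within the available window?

Running back to back, the jobs need 7 + 9 + 2 = 18 days on the compute cluster.
Since 18 > 14, they cannot all fit.

No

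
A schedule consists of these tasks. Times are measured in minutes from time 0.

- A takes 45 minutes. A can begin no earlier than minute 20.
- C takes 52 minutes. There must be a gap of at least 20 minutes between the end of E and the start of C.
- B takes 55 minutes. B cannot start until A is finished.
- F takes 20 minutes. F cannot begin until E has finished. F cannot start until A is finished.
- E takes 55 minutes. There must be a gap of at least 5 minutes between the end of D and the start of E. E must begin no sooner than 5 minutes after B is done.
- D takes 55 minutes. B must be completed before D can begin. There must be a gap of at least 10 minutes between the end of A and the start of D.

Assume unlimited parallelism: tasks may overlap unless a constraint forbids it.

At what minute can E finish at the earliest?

235

After its own release at minute 20, A can start at minute 20 and finishes at minute 65.
B cannot begin until A (finishes minute 65). It runs from minute 65 to 65 + 55 = minute 120.
D cannot start until B (finishes minute 120); A (finishes minute 65, plus 10-minute gap → minute 75). The controlling bound is minute 120, so D finishes at 120 + 55 = minute 175.
For E: D (finishes minute 175, plus 5-minute gap → minute 180); B (finishes minute 120, plus 5-minute gap → minute 125). Taking the maximum gives a start of minute 180, and it finishes at 180 + 55 = minute 235.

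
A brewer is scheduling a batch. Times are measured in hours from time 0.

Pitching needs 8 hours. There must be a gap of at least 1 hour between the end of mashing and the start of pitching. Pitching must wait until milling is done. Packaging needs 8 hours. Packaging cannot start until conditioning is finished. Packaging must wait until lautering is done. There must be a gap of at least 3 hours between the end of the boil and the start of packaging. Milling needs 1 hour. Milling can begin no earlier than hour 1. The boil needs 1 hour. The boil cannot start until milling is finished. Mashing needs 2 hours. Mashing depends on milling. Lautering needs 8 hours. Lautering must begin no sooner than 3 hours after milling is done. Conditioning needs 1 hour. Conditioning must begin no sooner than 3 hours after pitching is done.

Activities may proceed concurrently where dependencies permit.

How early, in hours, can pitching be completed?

Milling cannot begin until its own release at hour 1. It runs from hour 1 to 1 + 1 = hour 2.
Mashing waits on milling (finishes hour 2), so it starts at hour 2 and finishes at 2 + 2 = hour 4.
Pitching needs all of mashing (finishes hour 4, plus 1-hour gap → hour 5); milling (finishes hour 2). That puts its earliest start at hour 5; it finishes at 5 + 8 = hour 13.

13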